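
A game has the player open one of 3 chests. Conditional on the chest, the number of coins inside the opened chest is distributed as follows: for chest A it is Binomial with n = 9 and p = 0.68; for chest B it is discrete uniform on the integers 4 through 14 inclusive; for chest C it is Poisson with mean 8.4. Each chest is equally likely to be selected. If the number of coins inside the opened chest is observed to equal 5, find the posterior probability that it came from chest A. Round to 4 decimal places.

0.5316

Likelihoods P(X=5 | ·): A: 0.192095; B: 0.0909091; C: 0.0783685.
Posterior ∝ prior × likelihood. Numerator for A: 0.333333·0.192095 = 0.0640315.
Normalizing constant: 0.333333·0.192095 + 0.333333·0.0909091 + 0.333333·0.0783685 = 0.120457.
P(A | observation) = 0.0640315 / 0.120457 = 0.53157.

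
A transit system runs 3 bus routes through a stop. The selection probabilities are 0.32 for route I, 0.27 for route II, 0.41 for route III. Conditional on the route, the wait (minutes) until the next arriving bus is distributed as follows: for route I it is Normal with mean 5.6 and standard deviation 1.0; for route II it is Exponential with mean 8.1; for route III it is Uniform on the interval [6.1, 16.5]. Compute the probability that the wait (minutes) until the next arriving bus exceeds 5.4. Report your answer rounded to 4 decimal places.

Conditional on each route, P(X > 5.4): I: 0.57926; II: 0.513417; III: 1.
By total probability, P(X > 5.4) = 0.32·0.57926 + 0.27·0.513417 + 0.41·1 = 0.733986.

0.7340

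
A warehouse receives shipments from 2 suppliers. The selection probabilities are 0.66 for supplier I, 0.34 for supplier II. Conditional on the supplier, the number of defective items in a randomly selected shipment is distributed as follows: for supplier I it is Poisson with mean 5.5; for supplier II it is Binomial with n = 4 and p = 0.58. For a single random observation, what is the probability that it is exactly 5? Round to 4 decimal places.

0.1131

Conditional on each supplier, P(X = 5): I: 0.171401; II: 0.
By total probability, P(X = 5) = 0.66·0.171401 + 0.34·0 = 0.113124.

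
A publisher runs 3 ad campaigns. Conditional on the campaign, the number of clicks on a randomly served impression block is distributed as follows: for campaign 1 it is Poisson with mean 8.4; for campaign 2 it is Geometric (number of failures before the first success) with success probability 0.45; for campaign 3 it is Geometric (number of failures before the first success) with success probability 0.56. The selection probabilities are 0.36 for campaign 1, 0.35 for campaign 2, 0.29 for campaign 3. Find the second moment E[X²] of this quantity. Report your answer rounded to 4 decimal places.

30.4850

For each component E[X²] = Var + (mean)², giving 1: 78.96; 2: 4.20988; 3: 2.02041.
Overall E[X²] = 0.36·78.96 + 0.35·4.20988 + 0.29·2.02041 = 30.485.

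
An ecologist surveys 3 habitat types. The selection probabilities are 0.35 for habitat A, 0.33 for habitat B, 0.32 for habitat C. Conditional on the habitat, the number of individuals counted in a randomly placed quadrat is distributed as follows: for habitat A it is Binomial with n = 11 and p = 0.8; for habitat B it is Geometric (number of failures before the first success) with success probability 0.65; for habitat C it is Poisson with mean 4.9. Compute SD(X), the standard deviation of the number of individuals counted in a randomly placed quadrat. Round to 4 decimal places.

3.7487

Per component, A: μ=8.8, E[X²]=79.2; B: μ=0.538462, E[X²]=1.11834; C: μ=4.9, E[X²]=28.91.
E[X] = 0.35·8.8 + 0.33·0.538462 + 0.32·4.9 = 4.82569.
E[X²] = 0.35·79.2 + 0.33·1.11834 + 0.32·28.91 = 37.3403.
Var(X) = E[X²] − (E[X])² = 37.3403 − 23.2873 = 14.0529.
SD(X) = √14.0529 = 3.74873.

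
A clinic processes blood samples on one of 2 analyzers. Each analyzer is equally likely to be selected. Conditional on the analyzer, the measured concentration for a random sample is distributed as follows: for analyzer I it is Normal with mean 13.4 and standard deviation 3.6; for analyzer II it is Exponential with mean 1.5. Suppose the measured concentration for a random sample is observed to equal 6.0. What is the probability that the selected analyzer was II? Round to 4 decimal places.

Likelihoods f(6.0 | ·): I: 0.0133996; II: 0.0122104.
Posterior ∝ prior × likelihood. Numerator for II: 0.5·0.0122104 = 0.00610521.
Normalizing constant: 0.5·0.0133996 + 0.5·0.0122104 = 0.012805.
P(II | observation) = 0.00610521 / 0.012805 = 0.476782.

0.4768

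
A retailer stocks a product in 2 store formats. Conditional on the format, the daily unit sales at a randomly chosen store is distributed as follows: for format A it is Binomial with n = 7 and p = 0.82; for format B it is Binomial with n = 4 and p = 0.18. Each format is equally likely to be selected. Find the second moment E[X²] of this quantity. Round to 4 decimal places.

For each component E[X²] = Var + (mean)², giving A: 33.9808; B: 1.1088.
Overall E[X²] = 0.5·33.9808 + 0.5·1.1088 = 17.5448.

17.5448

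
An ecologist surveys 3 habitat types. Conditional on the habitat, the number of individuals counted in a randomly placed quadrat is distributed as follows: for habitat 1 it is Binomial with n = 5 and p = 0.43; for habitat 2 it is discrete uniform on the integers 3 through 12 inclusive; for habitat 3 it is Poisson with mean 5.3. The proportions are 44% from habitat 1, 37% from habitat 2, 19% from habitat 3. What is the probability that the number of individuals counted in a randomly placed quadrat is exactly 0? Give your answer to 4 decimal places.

Conditional on each habitat, P(X = 0): 1: 0.0601692; 2: 0; 3: 0.00499159.
By total probability, P(X = 0) = 0.44·0.0601692 + 0.37·0 + 0.19·0.00499159 = 0.0274229.

0.0274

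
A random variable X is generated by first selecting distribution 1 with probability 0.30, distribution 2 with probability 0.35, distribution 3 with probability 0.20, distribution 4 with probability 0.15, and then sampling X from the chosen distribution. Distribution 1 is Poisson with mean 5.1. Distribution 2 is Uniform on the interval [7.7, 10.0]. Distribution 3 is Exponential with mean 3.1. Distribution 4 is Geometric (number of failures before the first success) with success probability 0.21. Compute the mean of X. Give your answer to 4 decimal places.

Component means — 1: 5.1; 2: 8.85; 3: 3.1; 4: 3.7619.
E[X] = 0.3·5.1 + 0.35·8.85 + 0.2·3.1 + 0.15·3.7619 = 5.81179.

5.8118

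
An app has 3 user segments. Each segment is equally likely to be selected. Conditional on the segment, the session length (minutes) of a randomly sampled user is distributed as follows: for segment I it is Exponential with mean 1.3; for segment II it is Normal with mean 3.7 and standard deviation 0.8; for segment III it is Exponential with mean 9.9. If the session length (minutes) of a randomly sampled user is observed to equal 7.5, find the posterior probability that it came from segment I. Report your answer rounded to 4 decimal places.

0.0483

Likelihoods f(7.5 | ·): I: 0.00240166; II: 6.28688e-06; III: 0.0473537.
Posterior ∝ prior × likelihood. Numerator for I: 0.333333·0.00240166 = 0.000800553.
Normalizing constant: 0.333333·0.00240166 + 0.333333·6.28688e-06 + 0.333333·0.0473537 = 0.0165872.
P(I | observation) = 0.000800553 / 0.0165872 = 0.0482633.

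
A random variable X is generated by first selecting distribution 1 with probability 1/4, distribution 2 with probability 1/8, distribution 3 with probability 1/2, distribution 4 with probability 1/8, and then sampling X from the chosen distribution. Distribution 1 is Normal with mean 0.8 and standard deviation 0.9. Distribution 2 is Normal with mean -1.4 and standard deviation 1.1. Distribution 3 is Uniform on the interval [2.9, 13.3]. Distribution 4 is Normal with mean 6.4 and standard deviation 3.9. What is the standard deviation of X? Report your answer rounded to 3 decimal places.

4.618

Per component, 1: μ=0.8, E[X²]=1.45; 2: μ=-1.4, E[X²]=3.17; 3: μ=8.1, E[X²]=74.6233; 4: μ=6.4, E[X²]=56.17.
E[X] = 0.25·0.8 + 0.125·-1.4 + 0.5·8.1 + 0.125·6.4 = 4.875.
E[X²] = 0.25·1.45 + 0.125·3.17 + 0.5·74.6233 + 0.125·56.17 = 45.0917.
Var(X) = E[X²] − (E[X])² = 45.0917 − 23.7656 = 21.326.
SD(X) = √21.326 = 4.61801.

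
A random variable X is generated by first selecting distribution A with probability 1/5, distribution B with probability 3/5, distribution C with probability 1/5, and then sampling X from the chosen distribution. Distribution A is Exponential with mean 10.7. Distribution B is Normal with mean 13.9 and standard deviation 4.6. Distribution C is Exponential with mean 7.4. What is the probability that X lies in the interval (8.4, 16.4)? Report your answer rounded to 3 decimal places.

0.445

Conditional on each component, P(8.4 < X < 16.4): A: 0.240149; B: 0.590684; C: 0.212358.
By total probability, P(8.4 < X < 16.4) = 0.2·0.240149 + 0.6·0.590684 + 0.2·0.212358 = 0.444911.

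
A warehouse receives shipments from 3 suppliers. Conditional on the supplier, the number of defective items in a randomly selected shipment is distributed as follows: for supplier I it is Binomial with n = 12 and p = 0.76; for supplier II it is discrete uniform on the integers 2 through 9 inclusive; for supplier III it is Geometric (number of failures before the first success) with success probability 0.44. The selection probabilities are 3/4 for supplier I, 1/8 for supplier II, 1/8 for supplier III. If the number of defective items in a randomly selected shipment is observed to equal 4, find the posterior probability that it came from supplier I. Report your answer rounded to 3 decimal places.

0.061

Likelihoods P(X=4 | ·): I: 0.00181781; II: 0.125; III: 0.0432718.
Posterior ∝ prior × likelihood. Numerator for I: 0.75·0.00181781 = 0.00136336.
Normalizing constant: 0.75·0.00181781 + 0.125·0.125 + 0.125·0.0432718 = 0.0223973.
P(I | observation) = 0.00136336 / 0.0223973 = 0.0608716.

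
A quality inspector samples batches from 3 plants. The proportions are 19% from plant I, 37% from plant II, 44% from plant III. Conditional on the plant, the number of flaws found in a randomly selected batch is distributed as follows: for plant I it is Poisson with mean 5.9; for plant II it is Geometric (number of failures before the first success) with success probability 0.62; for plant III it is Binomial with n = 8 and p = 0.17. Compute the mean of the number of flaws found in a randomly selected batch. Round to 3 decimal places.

Component means — I: 5.9; II: 0.612903; III: 1.36.
E[X] = 0.19·5.9 + 0.37·0.612903 + 0.44·1.36 = 1.94617.

1.946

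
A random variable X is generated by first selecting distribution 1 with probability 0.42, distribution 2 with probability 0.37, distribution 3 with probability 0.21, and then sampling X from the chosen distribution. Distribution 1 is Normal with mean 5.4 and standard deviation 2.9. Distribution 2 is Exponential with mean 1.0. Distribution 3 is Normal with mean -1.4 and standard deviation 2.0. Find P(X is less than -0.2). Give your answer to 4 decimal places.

Conditional on each component, P(X < -0.2): 1: 0.0267394; 2: 0; 3: 0.725747.
By total probability, P(X < -0.2) = 0.42·0.0267394 + 0.37·0 + 0.21·0.725747 = 0.163637.

0.1636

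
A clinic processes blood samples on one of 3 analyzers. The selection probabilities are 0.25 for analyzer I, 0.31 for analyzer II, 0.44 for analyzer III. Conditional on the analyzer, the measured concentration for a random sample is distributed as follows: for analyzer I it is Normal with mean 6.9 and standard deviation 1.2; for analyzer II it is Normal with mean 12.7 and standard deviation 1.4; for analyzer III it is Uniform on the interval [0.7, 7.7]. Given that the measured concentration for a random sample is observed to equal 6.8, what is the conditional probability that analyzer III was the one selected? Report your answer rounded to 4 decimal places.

Likelihoods f(6.8 | ·): I: 0.3313; II: 3.96463e-05; III: 0.142857.
Posterior ∝ prior × likelihood. Numerator for III: 0.44·0.142857 = 0.0628571.
Normalizing constant: 0.25·0.3313 + 0.31·3.96463e-05 + 0.44·0.142857 = 0.145694.
P(III | observation) = 0.0628571 / 0.145694 = 0.431432.

0.4314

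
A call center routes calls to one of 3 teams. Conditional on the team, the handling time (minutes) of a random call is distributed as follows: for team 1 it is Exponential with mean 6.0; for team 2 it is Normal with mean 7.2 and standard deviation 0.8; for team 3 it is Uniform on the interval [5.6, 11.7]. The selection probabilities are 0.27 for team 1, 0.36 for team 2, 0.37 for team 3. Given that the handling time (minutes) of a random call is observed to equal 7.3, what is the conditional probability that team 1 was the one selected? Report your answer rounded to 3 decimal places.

Likelihoods f(7.3 | ·): 1: 0.0493693; 2: 0.494797; 3: 0.163934.
Posterior ∝ prior × likelihood. Numerator for 1: 0.27·0.0493693 = 0.0133297.
Normalizing constant: 0.27·0.0493693 + 0.36·0.494797 + 0.37·0.163934 = 0.252112.
P(1 | observation) = 0.0133297 / 0.252112 = 0.0528721.

0.053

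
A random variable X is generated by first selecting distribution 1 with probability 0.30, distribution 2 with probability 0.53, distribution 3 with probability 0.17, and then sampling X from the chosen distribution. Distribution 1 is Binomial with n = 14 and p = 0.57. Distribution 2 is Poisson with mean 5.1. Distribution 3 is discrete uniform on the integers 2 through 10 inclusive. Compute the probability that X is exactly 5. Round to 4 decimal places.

0.1300

Conditional on each component, P(X = 5): 1: 0.0605417; 2: 0.175294; 3: 0.111111.
By total probability, P(X = 5) = 0.3·0.0605417 + 0.53·0.175294 + 0.17·0.111111 = 0.129957.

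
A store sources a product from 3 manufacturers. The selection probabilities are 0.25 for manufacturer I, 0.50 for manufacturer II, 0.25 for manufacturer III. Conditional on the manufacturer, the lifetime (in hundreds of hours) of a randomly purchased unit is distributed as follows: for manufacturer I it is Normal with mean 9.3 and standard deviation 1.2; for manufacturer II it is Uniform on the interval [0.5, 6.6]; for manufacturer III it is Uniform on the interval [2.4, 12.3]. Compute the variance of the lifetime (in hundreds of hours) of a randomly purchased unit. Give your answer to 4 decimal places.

10.1278

Per component, I: μ=9.3, E[X²]=87.93; II: μ=3.55, E[X²]=15.7033; III: μ=7.35, E[X²]=62.19.
E[X] = 0.25·9.3 + 0.5·3.55 + 0.25·7.35 = 5.9375.
E[X²] = 0.25·87.93 + 0.5·15.7033 + 0.25·62.19 = 45.3817.
Var(X) = E[X²] − (E[X])² = 45.3817 − 35.2539 = 10.1278.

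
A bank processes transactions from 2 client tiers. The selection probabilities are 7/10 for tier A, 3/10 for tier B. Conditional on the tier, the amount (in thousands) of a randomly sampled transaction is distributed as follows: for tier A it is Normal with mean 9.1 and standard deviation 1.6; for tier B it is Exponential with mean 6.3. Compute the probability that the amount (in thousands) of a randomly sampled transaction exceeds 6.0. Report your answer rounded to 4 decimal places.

0.7973

Conditional on each tier, P(X > 6.0): A: 0.973658; B: 0.385821.
By total probability, P(X > 6.0) = 0.7·0.973658 + 0.3·0.385821 = 0.797307.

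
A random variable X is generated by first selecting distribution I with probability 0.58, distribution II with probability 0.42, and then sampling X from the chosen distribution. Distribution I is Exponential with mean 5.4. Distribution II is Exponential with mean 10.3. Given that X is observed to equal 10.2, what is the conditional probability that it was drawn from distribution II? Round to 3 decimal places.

Likelihoods f(10.2 | ·): I: 0.0280074; II: 0.0360649.
Posterior ∝ prior × likelihood. Numerator for II: 0.42·0.0360649 = 0.0151473.
Normalizing constant: 0.58·0.0280074 + 0.42·0.0360649 = 0.0313915.
P(II | observation) = 0.0151473 / 0.0313915 = 0.482527.

0.483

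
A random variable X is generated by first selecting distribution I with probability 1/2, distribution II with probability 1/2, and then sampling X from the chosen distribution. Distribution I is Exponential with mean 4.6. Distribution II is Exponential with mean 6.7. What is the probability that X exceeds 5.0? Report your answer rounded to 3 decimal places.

Conditional on each component, P(X > 5.0): I: 0.337241; II: 0.474132.
By total probability, P(X > 5.0) = 0.5·0.337241 + 0.5·0.474132 = 0.405687.

0.406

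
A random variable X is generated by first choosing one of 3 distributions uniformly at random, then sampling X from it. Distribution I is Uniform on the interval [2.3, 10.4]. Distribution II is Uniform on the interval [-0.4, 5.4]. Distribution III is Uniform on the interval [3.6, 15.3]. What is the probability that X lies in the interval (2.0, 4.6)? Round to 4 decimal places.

Conditional on each component, P(2.0 < X < 4.6): I: 0.283951; II: 0.448276; III: 0.0854701.
By total probability, P(2.0 < X < 4.6) = 0.333333·0.283951 + 0.333333·0.448276 + 0.333333·0.0854701 = 0.272566.

0.2726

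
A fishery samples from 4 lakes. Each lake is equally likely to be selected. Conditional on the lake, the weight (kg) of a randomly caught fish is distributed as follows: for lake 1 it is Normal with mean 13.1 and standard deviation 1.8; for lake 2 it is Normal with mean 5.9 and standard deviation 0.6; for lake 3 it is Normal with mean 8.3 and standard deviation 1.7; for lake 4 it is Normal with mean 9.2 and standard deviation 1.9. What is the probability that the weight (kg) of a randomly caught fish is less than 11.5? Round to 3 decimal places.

0.761

Conditional on each lake, P(X < 11.5): 1: 0.187031; 2: 1; 3: 0.970106; 4: 0.886962.
By total probability, P(X < 11.5) = 0.25·0.187031 + 0.25·1 + 0.25·0.970106 + 0.25·0.886962 = 0.761025.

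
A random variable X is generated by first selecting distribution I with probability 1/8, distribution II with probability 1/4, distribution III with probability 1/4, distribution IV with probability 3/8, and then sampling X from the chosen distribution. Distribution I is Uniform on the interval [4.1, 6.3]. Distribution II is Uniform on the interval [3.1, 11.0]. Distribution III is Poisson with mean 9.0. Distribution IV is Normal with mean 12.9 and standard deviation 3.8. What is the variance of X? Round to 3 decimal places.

Per component, I: μ=5.2, E[X²]=27.4433; II: μ=7.05, E[X²]=54.9033; III: μ=9, E[X²]=90; IV: μ=12.9, E[X²]=180.85.
E[X] = 0.125·5.2 + 0.25·7.05 + 0.25·9 + 0.375·12.9 = 9.5.
E[X²] = 0.125·27.4433 + 0.25·54.9033 + 0.25·90 + 0.375·180.85 = 107.475.
Var(X) = E[X²] − (E[X])² = 107.475 − 90.25 = 17.225.

17.225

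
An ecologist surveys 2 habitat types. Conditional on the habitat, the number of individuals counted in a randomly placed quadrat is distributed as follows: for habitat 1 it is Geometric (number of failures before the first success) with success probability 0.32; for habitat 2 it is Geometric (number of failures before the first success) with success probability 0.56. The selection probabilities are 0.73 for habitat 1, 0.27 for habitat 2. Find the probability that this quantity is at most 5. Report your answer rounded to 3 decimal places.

Conditional on each habitat, P(X ≤ 5): 1: 0.901133; 2: 0.992744.
By total probability, P(X ≤ 5) = 0.73·0.901133 + 0.27·0.992744 = 0.925868.

0.926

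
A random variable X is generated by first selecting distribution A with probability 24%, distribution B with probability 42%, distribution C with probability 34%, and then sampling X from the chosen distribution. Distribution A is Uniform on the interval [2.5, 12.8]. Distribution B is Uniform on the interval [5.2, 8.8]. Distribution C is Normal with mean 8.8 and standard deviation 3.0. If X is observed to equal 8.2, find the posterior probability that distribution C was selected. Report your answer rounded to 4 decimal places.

Likelihoods f(8.2 | ·): A: 0.0970874; B: 0.277778; C: 0.130348.
Posterior ∝ prior × likelihood. Numerator for C: 0.34·0.130348 = 0.0443182.
Normalizing constant: 0.24·0.0970874 + 0.42·0.277778 + 0.34·0.130348 = 0.184286.
P(C | observation) = 0.0443182 / 0.184286 = 0.240486.

0.2405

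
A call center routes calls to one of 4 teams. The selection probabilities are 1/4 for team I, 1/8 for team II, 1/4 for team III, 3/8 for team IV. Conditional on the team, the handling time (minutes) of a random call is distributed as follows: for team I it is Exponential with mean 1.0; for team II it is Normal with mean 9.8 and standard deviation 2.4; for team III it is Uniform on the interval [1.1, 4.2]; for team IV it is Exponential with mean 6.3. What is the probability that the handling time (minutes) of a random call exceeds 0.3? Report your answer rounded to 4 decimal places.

0.9178

Conditional on each team, P(X > 0.3): I: 0.740818; II: 0.999962; III: 1; IV: 0.953497.
By total probability, P(X > 0.3) = 0.25·0.740818 + 0.125·0.999962 + 0.25·1 + 0.375·0.953497 = 0.917761.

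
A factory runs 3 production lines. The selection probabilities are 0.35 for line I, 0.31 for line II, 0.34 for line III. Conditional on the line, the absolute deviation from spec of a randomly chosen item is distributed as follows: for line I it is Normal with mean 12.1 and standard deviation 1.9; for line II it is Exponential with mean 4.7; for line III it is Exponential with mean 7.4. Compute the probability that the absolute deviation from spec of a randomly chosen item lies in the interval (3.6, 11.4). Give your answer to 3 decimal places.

Conditional on each line, P(3.6 < X < 11.4): I: 0.356276; II: 0.376458; III: 0.400517.
By total probability, P(3.6 < X < 11.4) = 0.35·0.356276 + 0.31·0.376458 + 0.34·0.400517 = 0.377574.

0.378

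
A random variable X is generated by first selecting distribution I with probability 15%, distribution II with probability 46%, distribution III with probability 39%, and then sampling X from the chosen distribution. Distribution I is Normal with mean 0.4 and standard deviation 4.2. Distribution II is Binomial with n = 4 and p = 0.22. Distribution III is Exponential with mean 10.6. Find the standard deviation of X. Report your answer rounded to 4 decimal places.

8.3567

Per component, I: μ=0.4, E[X²]=17.8; II: μ=0.88, E[X²]=1.4608; III: μ=10.6, E[X²]=224.72.
E[X] = 0.15·0.4 + 0.46·0.88 + 0.39·10.6 = 4.5988.
E[X²] = 0.15·17.8 + 0.46·1.4608 + 0.39·224.72 = 90.9828.
Var(X) = E[X²] − (E[X])² = 90.9828 − 21.149 = 69.8338.
SD(X) = √69.8338 = 8.35666.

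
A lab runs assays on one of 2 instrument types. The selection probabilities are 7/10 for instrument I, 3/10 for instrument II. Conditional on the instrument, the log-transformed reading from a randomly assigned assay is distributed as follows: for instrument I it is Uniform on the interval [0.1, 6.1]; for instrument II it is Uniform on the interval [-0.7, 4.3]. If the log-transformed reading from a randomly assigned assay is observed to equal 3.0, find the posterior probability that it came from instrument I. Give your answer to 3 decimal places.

0.660

Likelihoods f(3.0 | ·): I: 0.166667; II: 0.2.
Posterior ∝ prior × likelihood. Numerator for I: 0.7·0.166667 = 0.116667.
Normalizing constant: 0.7·0.166667 + 0.3·0.2 = 0.176667.
P(I | observation) = 0.116667 / 0.176667 = 0.660377.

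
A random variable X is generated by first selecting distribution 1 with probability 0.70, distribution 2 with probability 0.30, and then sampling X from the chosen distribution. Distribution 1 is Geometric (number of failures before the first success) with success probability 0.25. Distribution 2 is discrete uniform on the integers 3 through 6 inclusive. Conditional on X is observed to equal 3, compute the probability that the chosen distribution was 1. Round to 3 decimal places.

Likelihoods P(X=3 | ·): 1: 0.105469; 2: 0.25.
Posterior ∝ prior × likelihood. Numerator for 1: 0.7·0.105469 = 0.0738281.
Normalizing constant: 0.7·0.105469 + 0.3·0.25 = 0.148828.
P(1 | observation) = 0.0738281 / 0.148828 = 0.496063.

0.496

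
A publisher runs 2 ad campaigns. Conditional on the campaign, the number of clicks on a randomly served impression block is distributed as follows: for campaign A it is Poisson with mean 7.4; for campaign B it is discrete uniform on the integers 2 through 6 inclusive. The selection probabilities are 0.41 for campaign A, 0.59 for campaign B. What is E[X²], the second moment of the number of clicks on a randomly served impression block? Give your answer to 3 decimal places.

For each component E[X²] = Var + (mean)², giving A: 62.16; B: 18.
Overall E[X²] = 0.41·62.16 + 0.59·18 = 36.1056.

36.106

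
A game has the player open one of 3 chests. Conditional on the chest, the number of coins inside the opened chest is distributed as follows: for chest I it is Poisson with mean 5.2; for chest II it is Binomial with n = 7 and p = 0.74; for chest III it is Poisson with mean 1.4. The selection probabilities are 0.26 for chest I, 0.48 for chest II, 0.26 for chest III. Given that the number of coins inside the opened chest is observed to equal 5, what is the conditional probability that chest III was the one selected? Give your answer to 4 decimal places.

Likelihoods P(X=5 | ·): I: 0.174785; II: 0.31501; III: 0.0110521.
Posterior ∝ prior × likelihood. Numerator for III: 0.26·0.0110521 = 0.00287356.
Normalizing constant: 0.26·0.174785 + 0.48·0.31501 + 0.26·0.0110521 = 0.199523.
P(III | observation) = 0.00287356 / 0.199523 = 0.0144022.

0.0144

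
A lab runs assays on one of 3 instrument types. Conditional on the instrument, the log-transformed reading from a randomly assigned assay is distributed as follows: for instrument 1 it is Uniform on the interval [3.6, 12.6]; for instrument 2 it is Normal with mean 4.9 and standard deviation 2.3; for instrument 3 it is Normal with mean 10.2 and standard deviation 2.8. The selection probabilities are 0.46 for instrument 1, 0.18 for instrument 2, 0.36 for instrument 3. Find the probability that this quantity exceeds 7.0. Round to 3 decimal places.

0.633

Conditional on each instrument, P(X > 7.0): 1: 0.622222; 2: 0.18061; 3: 0.873451.
By total probability, P(X > 7.0) = 0.46·0.622222 + 0.18·0.18061 + 0.36·0.873451 = 0.633174.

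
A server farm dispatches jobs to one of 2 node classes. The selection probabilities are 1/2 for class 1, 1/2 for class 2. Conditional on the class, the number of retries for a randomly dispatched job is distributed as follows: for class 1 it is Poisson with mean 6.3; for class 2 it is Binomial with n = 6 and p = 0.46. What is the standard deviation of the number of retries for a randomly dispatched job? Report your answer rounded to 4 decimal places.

2.6511

Per component, 1: μ=6.3, E[X²]=45.99; 2: μ=2.76, E[X²]=9.108.
E[X] = 0.5·6.3 + 0.5·2.76 = 4.53.
E[X²] = 0.5·45.99 + 0.5·9.108 = 27.549.
Var(X) = E[X²] − (E[X])² = 27.549 − 20.5209 = 7.0281.
SD(X) = √7.0281 = 2.65106.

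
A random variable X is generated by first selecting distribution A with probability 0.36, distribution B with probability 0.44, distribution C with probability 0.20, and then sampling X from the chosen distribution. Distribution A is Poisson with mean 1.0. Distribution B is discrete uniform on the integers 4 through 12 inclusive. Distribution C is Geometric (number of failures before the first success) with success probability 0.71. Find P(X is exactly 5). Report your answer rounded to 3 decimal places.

Conditional on each component, P(X = 5): A: 0.00306566; B: 0.111111; C: 0.00145629.
By total probability, P(X = 5) = 0.36·0.00306566 + 0.44·0.111111 + 0.2·0.00145629 = 0.0502838.

0.050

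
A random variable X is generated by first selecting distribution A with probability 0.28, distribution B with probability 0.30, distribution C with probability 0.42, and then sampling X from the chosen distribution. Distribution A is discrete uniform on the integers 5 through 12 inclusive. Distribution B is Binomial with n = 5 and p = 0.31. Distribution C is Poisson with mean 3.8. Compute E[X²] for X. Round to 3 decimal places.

For each component E[X²] = Var + (mean)², giving A: 77.5; B: 3.472; C: 18.24.
Overall E[X²] = 0.28·77.5 + 0.3·3.472 + 0.42·18.24 = 30.4024.

30.402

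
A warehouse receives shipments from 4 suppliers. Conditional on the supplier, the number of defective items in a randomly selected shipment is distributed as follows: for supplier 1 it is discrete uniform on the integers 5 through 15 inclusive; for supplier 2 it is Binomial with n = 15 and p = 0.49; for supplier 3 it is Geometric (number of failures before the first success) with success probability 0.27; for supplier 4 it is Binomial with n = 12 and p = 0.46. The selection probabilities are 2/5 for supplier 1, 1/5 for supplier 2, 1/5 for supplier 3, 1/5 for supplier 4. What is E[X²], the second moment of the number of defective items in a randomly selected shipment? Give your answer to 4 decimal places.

For each component E[X²] = Var + (mean)², giving 1: 110; 2: 57.771; 3: 17.3237; 4: 33.4512.
Overall E[X²] = 0.4·110 + 0.2·57.771 + 0.2·17.3237 + 0.2·33.4512 = 65.7092.

65.7092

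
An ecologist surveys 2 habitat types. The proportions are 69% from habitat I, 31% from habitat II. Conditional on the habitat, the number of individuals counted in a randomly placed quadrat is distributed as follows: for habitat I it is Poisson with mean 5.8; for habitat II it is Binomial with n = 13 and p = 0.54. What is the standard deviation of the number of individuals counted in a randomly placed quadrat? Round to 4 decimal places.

2.3068

Per component, I: μ=5.8, E[X²]=39.44; II: μ=7.02, E[X²]=52.5096.
E[X] = 0.69·5.8 + 0.31·7.02 = 6.1782.
E[X²] = 0.69·39.44 + 0.31·52.5096 = 43.4916.
Var(X) = E[X²] − (E[X])² = 43.4916 − 38.1702 = 5.32142.
SD(X) = √5.32142 = 2.30682.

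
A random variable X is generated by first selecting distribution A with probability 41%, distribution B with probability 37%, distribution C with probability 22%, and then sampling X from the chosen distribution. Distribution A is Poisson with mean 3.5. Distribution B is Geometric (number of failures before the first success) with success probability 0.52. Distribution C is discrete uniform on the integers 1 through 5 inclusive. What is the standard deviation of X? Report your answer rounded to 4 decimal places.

Per component, A: μ=3.5, E[X²]=15.75; B: μ=0.923077, E[X²]=2.62722; C: μ=3, E[X²]=11.
E[X] = 0.41·3.5 + 0.37·0.923077 + 0.22·3 = 2.43654.
E[X²] = 0.41·15.75 + 0.37·2.62722 + 0.22·11 = 9.84957.
Var(X) = E[X²] − (E[X])² = 9.84957 − 5.93672 = 3.91285.
SD(X) = √3.91285 = 1.97809.

1.9781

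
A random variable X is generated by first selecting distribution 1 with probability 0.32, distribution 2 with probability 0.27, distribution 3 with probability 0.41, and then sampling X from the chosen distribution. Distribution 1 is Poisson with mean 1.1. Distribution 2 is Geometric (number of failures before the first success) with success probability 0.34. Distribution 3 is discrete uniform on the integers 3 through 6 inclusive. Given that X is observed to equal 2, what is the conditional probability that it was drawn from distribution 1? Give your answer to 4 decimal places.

0.6171

Likelihoods P(X=2 | ·): 1: 0.201387; 2: 0.148104; 3: 0.
Posterior ∝ prior × likelihood. Numerator for 1: 0.32·0.201387 = 0.0644438.
Normalizing constant: 0.32·0.201387 + 0.27·0.148104 + 0.41·0 = 0.104432.
P(1 | observation) = 0.0644438 / 0.104432 = 0.617089.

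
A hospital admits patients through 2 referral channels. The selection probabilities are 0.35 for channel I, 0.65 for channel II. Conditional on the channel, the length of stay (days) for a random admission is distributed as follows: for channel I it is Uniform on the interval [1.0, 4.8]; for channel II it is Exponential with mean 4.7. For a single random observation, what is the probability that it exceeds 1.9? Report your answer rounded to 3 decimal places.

0.701

Conditional on each channel, P(X > 1.9): I: 0.763158; II: 0.667474.
By total probability, P(X > 1.9) = 0.35·0.763158 + 0.65·0.667474 = 0.700963.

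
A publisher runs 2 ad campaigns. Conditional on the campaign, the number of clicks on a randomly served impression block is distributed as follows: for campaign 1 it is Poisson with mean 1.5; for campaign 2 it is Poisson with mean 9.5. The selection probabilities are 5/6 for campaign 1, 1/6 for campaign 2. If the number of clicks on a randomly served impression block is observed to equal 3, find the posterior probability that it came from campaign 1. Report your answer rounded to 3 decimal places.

Likelihoods P(X=3 | ·): 1: 0.125511; 2: 0.010696.
Posterior ∝ prior × likelihood. Numerator for 1: 0.833333·0.125511 = 0.104592.
Normalizing constant: 0.833333·0.125511 + 0.166667·0.010696 = 0.106375.
P(1 | observation) = 0.104592 / 0.106375 = 0.983242.

0.983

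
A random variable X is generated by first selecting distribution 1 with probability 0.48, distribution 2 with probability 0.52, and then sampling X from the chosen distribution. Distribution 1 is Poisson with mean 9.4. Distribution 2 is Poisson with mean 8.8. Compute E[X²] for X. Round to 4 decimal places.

For each component E[X²] = Var + (mean)², giving 1: 97.76; 2: 86.24.
Overall E[X²] = 0.48·97.76 + 0.52·86.24 = 91.7696.

91.7696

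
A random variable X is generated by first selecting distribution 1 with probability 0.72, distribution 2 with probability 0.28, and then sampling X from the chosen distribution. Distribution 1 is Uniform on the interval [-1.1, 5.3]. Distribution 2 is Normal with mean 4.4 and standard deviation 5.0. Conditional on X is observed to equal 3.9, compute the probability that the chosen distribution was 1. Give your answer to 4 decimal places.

Likelihoods f(3.9 | ·): 1: 0.15625; 2: 0.0793905.
Posterior ∝ prior × likelihood. Numerator for 1: 0.72·0.15625 = 0.1125.
Normalizing constant: 0.72·0.15625 + 0.28·0.0793905 = 0.134729.
P(1 | observation) = 0.1125 / 0.134729 = 0.835007.

0.8350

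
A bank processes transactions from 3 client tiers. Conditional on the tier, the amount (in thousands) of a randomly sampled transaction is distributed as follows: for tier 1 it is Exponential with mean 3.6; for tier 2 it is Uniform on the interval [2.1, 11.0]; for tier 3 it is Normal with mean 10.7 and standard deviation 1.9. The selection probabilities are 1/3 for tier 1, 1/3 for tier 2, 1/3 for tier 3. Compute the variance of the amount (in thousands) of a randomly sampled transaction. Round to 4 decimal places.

Per component, 1: μ=3.6, E[X²]=25.92; 2: μ=6.55, E[X²]=49.5033; 3: μ=10.7, E[X²]=118.1.
E[X] = 0.333333·3.6 + 0.333333·6.55 + 0.333333·10.7 = 6.95.
E[X²] = 0.333333·25.92 + 0.333333·49.5033 + 0.333333·118.1 = 64.5078.
Var(X) = E[X²] − (E[X])² = 64.5078 − 48.3025 = 16.2053.

16.2053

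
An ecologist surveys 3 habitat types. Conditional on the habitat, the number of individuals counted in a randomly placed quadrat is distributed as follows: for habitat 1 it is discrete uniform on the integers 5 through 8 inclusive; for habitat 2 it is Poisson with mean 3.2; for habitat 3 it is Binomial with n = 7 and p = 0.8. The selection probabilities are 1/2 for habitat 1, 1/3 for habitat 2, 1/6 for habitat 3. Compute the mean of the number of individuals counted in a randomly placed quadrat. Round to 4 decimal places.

Component means — 1: 6.5; 2: 3.2; 3: 5.6.
E[X] = 0.5·6.5 + 0.333333·3.2 + 0.166667·5.6 = 5.25.

5.2500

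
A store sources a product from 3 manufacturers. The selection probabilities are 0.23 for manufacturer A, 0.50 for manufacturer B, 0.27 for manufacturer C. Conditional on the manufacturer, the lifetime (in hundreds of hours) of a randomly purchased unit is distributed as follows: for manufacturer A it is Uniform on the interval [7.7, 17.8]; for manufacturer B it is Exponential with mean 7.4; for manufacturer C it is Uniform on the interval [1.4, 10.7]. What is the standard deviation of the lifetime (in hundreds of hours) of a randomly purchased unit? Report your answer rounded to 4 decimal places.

6.1324

Per component, A: μ=12.75, E[X²]=171.063; B: μ=7.4, E[X²]=109.52; C: μ=6.05, E[X²]=43.81.
E[X] = 0.23·12.75 + 0.5·7.4 + 0.27·6.05 = 8.266.
E[X²] = 0.23·171.063 + 0.5·109.52 + 0.27·43.81 = 105.933.
Var(X) = E[X²] − (E[X])² = 105.933 − 68.3268 = 37.6065.
SD(X) = √37.6065 = 6.13241.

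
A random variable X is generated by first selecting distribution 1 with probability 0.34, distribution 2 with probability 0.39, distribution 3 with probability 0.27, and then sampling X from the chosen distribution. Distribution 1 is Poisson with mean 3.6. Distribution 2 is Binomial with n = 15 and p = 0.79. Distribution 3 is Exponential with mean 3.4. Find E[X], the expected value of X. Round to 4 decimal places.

Component means — 1: 3.6; 2: 11.85; 3: 3.4.
E[X] = 0.34·3.6 + 0.39·11.85 + 0.27·3.4 = 6.7635.

6.7635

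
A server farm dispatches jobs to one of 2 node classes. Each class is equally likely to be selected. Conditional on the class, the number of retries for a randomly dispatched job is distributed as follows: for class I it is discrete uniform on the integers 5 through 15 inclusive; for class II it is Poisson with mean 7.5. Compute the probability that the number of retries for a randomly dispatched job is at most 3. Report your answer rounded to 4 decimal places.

Conditional on each class, P(X ≤ 3): I: 0; II: 0.0591455.
By total probability, P(X ≤ 3) = 0.5·0 + 0.5·0.0591455 = 0.0295727.

0.0296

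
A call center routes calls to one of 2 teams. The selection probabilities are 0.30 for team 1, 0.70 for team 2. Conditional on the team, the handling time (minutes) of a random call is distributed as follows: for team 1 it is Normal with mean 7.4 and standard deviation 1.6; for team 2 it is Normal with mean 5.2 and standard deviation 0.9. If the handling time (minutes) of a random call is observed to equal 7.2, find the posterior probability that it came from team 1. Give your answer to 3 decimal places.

Likelihoods f(7.2 | ·): 1: 0.247399; 2: 0.0375263.
Posterior ∝ prior × likelihood. Numerator for 1: 0.3·0.247399 = 0.0742196.
Normalizing constant: 0.3·0.247399 + 0.7·0.0375263 = 0.100488.
P(1 | observation) = 0.0742196 / 0.100488 = 0.738592.

0.739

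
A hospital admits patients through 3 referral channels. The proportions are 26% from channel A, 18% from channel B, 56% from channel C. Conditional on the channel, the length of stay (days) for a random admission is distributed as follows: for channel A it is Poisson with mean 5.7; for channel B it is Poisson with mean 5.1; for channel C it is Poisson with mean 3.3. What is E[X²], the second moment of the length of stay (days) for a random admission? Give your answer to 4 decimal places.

For each component E[X²] = Var + (mean)², giving A: 38.19; B: 31.11; C: 14.19.
Overall E[X²] = 0.26·38.19 + 0.18·31.11 + 0.56·14.19 = 23.4756.

23.4756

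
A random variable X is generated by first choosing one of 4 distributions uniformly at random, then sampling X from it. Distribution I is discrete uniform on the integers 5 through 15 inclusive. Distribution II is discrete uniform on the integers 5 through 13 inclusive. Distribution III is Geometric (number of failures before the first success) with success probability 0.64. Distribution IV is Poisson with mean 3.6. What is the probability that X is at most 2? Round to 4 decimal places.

0.3140

Conditional on each component, P(X ≤ 2): I: 0; II: 0; III: 0.953344; IV: 0.302747.
By total probability, P(X ≤ 2) = 0.25·0 + 0.25·0 + 0.25·0.953344 + 0.25·0.302747 = 0.314023.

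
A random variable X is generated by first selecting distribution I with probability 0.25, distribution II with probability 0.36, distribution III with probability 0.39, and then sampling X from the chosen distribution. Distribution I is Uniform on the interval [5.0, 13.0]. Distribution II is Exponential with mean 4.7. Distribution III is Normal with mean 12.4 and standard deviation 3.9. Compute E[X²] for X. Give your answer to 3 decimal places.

For each component E[X²] = Var + (mean)², giving I: 86.3333; II: 44.18; III: 168.97.
Overall E[X²] = 0.25·86.3333 + 0.36·44.18 + 0.39·168.97 = 103.386.

103.386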